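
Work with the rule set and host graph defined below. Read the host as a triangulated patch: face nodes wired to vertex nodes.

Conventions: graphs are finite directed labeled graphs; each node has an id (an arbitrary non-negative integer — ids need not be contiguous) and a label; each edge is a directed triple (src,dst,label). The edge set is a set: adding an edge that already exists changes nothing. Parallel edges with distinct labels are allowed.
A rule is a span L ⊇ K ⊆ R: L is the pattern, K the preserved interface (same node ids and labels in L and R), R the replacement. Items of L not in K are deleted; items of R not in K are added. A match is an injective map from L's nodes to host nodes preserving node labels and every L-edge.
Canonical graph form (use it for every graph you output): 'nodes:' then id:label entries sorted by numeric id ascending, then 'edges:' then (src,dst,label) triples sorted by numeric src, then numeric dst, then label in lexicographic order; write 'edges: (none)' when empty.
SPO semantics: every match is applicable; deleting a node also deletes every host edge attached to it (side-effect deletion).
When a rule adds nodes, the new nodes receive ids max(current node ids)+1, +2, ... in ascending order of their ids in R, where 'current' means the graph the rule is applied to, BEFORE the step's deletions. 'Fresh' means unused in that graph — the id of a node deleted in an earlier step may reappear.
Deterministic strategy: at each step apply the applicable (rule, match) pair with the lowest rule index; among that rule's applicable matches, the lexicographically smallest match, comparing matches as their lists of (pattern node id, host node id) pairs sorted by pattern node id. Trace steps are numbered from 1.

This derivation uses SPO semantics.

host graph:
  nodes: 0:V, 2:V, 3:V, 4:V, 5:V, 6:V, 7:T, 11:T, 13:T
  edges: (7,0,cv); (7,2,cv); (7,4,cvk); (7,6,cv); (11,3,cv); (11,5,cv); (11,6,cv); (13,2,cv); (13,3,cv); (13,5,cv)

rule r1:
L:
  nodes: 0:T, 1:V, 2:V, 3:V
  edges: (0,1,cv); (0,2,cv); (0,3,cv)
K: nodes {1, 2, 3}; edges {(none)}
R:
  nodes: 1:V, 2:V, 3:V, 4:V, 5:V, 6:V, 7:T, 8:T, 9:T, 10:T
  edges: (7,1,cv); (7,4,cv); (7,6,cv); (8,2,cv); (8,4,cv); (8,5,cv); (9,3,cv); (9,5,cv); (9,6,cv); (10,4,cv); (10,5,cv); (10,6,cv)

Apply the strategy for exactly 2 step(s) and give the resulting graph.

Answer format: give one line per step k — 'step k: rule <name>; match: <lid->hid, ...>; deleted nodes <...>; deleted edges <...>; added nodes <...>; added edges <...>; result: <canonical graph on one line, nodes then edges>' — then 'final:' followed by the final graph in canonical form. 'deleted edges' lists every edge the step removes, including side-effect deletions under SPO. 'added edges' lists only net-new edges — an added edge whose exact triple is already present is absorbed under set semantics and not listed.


step 1: rule r1; match: 0->7, 1->0, 2->2, 3->6; deleted nodes 7; deleted edges (7,0,cv); (7,2,cv); (7,4,cvk); (7,6,cv); added nodes 14, 15, 16, 17, 18, 19, 20; added edges (17,0,cv); (17,14,cv); (17,16,cv); (18,2,cv); (18,14,cv); (18,15,cv); (19,6,cv); (19,15,cv); (19,16,cv); (20,14,cv); (20,15,cv); (20,16,cv); result: nodes: 0:V, 2:V, 3:V, 4:V, 5:V, 6:V, 11:T, 13:T, 14:V, 15:V, 16:V, 17:T, 18:T, 19:T, 20:T edges: (11,3,cv); (11,5,cv); (11,6,cv); (13,2,cv); (13,3,cv); (13,5,cv); (17,0,cv); (17,14,cv); (17,16,cv); (18,2,cv); (18,14,cv); (18,15,cv); (19,6,cv); (19,15,cv); (19,16,cv); (20,14,cv); (20,15,cv); (20,16,cv)
step 2: rule r1; match: 0->11, 1->3, 2->5, 3->6; deleted nodes 11; deleted edges (11,3,cv); (11,5,cv); (11,6,cv); added nodes 21, 22, 23, 24, 25, 26, 27; added edges (24,3,cv); (24,21,cv); (24,23,cv); (25,5,cv); (25,21,cv); (25,22,cv); (26,6,cv); (26,22,cv); (26,23,cv); (27,21,cv); (27,22,cv); (27,23,cv); result: nodes: 0:V, 2:V, 3:V, 4:V, 5:V, 6:V, 13:T, 14:V, 15:V, 16:V, 17:T, 18:T, 19:T, 20:T, 21:V, 22:V, 23:V, 24:T, 25:T, 26:T, 27:T edges: (13,2,cv); (13,3,cv); (13,5,cv); (17,0,cv); (17,14,cv); (17,16,cv); (18,2,cv); (18,14,cv); (18,15,cv); (19,6,cv); (19,15,cv); (19,16,cv); (20,14,cv); (20,15,cv); (20,16,cv); (24,3,cv); (24,21,cv); (24,23,cv); (25,5,cv); (25,21,cv); (25,22,cv); (26,6,cv); (26,22,cv); (26,23,cv); (27,21,cv); (27,22,cv); (27,23,cv)
final:
nodes: 0:V, 2:V, 3:V, 4:V, 5:V, 6:V, 13:T, 14:V, 15:V, 16:V, 17:T, 18:T, 19:T, 20:T, 21:V, 22:V, 23:V, 24:T, 25:T, 26:T, 27:T
edges: (13,2,cv); (13,3,cv); (13,5,cv); (17,0,cv); (17,14,cv); (17,16,cv); (18,2,cv); (18,14,cv); (18,15,cv); (19,6,cv); (19,15,cv); (19,16,cv); (20,14,cv); (20,15,cv); (20,16,cv); (24,3,cv); (24,21,cv); (24,23,cv); (25,5,cv); (25,21,cv); (25,22,cv); (26,6,cv); (26,22,cv); (26,23,cv); (27,21,cv); (27,22,cv); (27,23,cv)


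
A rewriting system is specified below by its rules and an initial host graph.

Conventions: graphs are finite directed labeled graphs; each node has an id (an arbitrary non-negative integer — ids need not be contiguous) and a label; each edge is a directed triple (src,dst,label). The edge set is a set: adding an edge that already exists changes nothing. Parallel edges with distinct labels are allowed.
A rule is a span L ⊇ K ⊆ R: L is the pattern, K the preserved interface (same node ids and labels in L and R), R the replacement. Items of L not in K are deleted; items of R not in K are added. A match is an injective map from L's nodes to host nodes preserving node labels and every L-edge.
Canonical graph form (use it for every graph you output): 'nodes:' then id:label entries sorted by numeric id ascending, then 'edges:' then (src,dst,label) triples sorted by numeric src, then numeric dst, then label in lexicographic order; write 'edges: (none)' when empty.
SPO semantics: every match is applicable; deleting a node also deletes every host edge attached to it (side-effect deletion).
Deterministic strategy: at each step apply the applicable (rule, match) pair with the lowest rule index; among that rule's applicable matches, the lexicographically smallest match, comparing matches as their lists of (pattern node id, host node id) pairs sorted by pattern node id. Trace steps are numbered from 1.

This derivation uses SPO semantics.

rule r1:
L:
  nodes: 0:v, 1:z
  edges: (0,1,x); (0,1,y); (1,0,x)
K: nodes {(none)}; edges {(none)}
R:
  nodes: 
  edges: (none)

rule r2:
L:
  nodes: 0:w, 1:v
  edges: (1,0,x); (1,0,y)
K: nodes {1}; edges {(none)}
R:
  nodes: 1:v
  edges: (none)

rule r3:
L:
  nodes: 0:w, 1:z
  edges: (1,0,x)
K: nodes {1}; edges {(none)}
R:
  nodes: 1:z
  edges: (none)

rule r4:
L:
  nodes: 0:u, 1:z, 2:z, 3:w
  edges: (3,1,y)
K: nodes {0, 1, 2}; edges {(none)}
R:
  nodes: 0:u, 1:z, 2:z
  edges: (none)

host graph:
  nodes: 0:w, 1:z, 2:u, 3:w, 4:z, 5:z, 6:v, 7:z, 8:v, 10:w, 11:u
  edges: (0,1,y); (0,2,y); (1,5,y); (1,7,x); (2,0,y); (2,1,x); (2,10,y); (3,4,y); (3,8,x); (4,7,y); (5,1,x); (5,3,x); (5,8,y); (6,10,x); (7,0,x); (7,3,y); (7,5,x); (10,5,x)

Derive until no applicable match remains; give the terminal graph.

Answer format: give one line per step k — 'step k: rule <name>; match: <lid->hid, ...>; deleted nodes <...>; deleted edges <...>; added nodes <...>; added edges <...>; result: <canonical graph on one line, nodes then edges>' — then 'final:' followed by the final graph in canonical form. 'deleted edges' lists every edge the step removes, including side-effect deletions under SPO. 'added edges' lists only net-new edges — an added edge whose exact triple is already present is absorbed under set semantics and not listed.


step 1: rule r3; match: 0->0, 1->7; deleted nodes 0; deleted edges (0,1,y); (0,2,y); (2,0,y); (7,0,x); added nodes (none); added edges (none); result: nodes: 1:z, 2:u, 3:w, 4:z, 5:z, 6:v, 7:z, 8:v, 10:w, 11:u edges: (1,5,y); (1,7,x); (2,1,x); (2,10,y); (3,4,y); (3,8,x); (4,7,y); (5,1,x); (5,3,x); (5,8,y); (6,10,x); (7,3,y); (7,5,x); (10,5,x)
step 2: rule r3; match: 0->3, 1->5; deleted nodes 3; deleted edges (3,4,y); (3,8,x); (5,3,x); (7,3,y); added nodes (none); added edges (none); result: nodes: 1:z, 2:u, 4:z, 5:z, 6:v, 7:z, 8:v, 10:w, 11:u edges: (1,5,y); (1,7,x); (2,1,x); (2,10,y); (4,7,y); (5,1,x); (5,8,y); (6,10,x); (7,5,x); (10,5,x)
final:
nodes: 1:z, 2:u, 4:z, 5:z, 6:v, 7:z, 8:v, 10:w, 11:u
edges: (1,5,y); (1,7,x); (2,1,x); (2,10,y); (4,7,y); (5,1,x); (5,8,y); (6,10,x); (7,5,x); (10,5,x)


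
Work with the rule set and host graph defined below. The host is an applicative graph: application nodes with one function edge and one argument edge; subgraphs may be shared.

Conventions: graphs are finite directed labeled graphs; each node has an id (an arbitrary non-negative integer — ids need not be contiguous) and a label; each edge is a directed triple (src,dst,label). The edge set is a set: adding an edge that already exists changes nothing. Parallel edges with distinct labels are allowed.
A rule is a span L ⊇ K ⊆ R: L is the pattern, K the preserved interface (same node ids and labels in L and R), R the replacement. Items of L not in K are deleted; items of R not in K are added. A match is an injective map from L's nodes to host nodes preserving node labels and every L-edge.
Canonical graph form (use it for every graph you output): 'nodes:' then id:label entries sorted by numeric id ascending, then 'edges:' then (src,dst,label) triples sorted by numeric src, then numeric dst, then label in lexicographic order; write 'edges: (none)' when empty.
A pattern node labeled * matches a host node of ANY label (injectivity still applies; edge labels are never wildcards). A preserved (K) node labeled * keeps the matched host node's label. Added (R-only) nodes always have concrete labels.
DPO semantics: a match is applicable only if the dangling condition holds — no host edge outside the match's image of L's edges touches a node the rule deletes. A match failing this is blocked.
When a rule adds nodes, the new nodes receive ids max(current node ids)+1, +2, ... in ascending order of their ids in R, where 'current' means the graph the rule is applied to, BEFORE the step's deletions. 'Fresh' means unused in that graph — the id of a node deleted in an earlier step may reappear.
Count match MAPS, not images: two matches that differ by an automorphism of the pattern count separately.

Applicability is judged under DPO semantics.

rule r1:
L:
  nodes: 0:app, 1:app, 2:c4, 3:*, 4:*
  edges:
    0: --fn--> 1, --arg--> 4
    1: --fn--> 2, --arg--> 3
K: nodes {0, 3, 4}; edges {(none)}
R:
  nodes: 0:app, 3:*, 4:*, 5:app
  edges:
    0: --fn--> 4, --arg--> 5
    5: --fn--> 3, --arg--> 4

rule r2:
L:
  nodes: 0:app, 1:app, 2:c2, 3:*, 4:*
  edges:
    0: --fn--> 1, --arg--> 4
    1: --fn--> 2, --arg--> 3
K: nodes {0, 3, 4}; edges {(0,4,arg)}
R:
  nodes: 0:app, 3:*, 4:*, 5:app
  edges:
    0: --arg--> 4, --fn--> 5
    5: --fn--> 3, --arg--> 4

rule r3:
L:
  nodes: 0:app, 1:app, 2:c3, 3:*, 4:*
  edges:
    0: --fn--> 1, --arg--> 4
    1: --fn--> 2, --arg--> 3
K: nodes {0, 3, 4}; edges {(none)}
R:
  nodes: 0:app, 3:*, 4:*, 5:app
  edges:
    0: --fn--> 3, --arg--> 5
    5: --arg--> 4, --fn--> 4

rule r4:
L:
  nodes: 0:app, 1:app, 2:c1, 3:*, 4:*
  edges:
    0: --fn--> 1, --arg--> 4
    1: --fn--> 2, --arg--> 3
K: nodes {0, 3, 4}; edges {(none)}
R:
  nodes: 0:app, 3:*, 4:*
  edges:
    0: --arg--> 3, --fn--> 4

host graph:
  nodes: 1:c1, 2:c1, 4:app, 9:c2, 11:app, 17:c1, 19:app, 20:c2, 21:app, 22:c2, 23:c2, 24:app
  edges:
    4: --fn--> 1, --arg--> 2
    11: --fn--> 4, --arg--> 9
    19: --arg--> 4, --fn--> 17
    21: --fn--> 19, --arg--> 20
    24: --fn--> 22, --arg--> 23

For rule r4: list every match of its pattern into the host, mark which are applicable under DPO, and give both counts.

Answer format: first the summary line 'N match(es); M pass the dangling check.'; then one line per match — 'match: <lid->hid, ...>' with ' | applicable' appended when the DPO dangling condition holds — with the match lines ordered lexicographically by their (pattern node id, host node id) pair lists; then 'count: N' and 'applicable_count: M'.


2 match(es); 1 pass the dangling check.
match: 0->11, 1->4, 2->1, 3->2, 4->9
match: 0->21, 1->19, 2->17, 3->4, 4->20 | applicable
count: 2
applicable_count: 1


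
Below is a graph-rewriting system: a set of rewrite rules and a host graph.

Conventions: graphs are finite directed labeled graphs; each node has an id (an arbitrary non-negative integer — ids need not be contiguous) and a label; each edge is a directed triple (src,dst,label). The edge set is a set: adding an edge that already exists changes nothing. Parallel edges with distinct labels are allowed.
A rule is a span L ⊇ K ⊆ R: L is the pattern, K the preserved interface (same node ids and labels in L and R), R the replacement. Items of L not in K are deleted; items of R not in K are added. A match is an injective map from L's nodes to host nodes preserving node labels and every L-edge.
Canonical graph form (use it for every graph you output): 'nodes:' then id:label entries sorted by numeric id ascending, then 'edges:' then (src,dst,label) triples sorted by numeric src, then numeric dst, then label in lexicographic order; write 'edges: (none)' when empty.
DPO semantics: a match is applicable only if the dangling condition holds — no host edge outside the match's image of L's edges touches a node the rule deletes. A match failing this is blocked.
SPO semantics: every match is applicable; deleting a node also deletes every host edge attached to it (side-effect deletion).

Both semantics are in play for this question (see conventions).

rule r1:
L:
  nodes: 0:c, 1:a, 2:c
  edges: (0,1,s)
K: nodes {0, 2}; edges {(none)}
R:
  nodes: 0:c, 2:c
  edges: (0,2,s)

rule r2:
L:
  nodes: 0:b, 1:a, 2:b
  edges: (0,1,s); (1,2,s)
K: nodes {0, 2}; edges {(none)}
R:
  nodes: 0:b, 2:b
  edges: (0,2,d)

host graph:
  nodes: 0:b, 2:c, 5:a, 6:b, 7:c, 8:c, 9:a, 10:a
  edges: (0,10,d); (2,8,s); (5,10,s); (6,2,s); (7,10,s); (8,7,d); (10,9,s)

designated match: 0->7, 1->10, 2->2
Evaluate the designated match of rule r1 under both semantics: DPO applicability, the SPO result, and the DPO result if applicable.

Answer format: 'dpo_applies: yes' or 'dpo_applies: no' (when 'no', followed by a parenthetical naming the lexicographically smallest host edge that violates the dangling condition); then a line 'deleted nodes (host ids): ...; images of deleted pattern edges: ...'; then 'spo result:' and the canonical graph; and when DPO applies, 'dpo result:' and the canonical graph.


dpo_applies: no
(the rule deletes node 10, which keeps host edge (0,10,d) outside the match image — the dangling condition fails, DPO blocks; SPO proceeds and side-deletes such edges)
deleted nodes (host ids): 10; images of deleted pattern edges: (7,10,s)
spo result:
nodes: 0:b, 2:c, 5:a, 6:b, 7:c, 8:c, 9:a
edges: (2,8,s); (6,2,s); (7,2,s); (8,7,d)


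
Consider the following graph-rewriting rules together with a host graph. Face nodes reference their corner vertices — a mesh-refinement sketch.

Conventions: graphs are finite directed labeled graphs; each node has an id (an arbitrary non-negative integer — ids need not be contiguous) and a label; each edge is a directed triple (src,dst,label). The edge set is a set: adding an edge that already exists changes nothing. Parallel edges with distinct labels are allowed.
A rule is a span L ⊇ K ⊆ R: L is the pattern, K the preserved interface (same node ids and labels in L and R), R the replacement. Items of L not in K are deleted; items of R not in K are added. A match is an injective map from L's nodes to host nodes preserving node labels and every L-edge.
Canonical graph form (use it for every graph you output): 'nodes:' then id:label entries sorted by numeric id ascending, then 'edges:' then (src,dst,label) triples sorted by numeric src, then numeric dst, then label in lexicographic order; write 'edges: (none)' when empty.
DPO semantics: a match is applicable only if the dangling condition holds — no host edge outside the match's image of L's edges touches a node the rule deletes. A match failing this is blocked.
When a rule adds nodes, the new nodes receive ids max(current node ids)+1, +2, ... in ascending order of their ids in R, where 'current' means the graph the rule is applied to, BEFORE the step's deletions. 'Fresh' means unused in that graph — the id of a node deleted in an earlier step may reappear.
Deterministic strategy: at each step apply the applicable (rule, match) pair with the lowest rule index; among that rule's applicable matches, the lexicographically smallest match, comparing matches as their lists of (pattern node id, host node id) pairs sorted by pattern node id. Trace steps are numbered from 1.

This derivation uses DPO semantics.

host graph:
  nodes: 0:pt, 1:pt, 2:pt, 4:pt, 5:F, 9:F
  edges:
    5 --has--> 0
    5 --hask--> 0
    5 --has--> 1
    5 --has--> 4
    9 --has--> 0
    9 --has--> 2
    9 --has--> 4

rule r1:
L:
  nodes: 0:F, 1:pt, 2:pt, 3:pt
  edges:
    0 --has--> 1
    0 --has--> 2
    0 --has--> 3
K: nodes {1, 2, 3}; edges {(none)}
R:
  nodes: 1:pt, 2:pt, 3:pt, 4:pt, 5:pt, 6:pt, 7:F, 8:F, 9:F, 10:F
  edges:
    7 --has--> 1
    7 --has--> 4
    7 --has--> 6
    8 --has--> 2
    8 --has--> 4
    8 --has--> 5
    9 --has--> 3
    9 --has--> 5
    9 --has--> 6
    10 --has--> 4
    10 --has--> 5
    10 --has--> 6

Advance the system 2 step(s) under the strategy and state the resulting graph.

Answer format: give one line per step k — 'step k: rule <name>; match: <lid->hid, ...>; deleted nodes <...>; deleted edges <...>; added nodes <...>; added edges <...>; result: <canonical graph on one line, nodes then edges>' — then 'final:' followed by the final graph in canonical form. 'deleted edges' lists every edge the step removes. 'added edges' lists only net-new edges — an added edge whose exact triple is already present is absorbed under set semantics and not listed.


step 1: rule r1; match: 0->9, 1->0, 2->2, 3->4; deleted nodes 9; deleted edges (9,0,has); (9,2,has); (9,4,has); added nodes 10, 11, 12, 13, 14, 15, 16; added edges (13,0,has); (13,10,has); (13,12,has); (14,2,has); (14,10,has); (14,11,has); (15,4,has); (15,11,has); (15,12,has); (16,10,has); (16,11,has); (16,12,has); result: nodes: 0:pt, 1:pt, 2:pt, 4:pt, 5:F, 10:pt, 11:pt, 12:pt, 13:F, 14:F, 15:F, 16:F edges: (5,0,has); (5,0,hask); (5,1,has); (5,4,has); (13,0,has); (13,10,has); (13,12,has); (14,2,has); (14,10,has); (14,11,has); (15,4,has); (15,11,has); (15,12,has); (16,10,has); (16,11,has); (16,12,has)
step 2: rule r1; match: 0->13, 1->0, 2->10, 3->12; deleted nodes 13; deleted edges (13,0,has); (13,10,has); (13,12,has); added nodes 17, 18, 19, 20, 21, 22, 23; added edges (20,0,has); (20,17,has); (20,19,has); (21,10,has); (21,17,has); (21,18,has); (22,12,has); (22,18,has); (22,19,has); (23,17,has); (23,18,has); (23,19,has); result: nodes: 0:pt, 1:pt, 2:pt, 4:pt, 5:F, 10:pt, 11:pt, 12:pt, 14:F, 15:F, 16:F, 17:pt, 18:pt, 19:pt, 20:F, 21:F, 22:F, 23:F edges: (5,0,has); (5,0,hask); (5,1,has); (5,4,has); (14,2,has); (14,10,has); (14,11,has); (15,4,has); (15,11,has); (15,12,has); (16,10,has); (16,11,has); (16,12,has); (20,0,has); (20,17,has); (20,19,has); (21,10,has); (21,17,has); (21,18,has); (22,12,has); (22,18,has); (22,19,has); (23,17,has); (23,18,has); (23,19,has)
final:
nodes: 0:pt, 1:pt, 2:pt, 4:pt, 5:F, 10:pt, 11:pt, 12:pt, 14:F, 15:F, 16:F, 17:pt, 18:pt, 19:pt, 20:F, 21:F, 22:F, 23:F
edges: (5,0,has); (5,0,hask); (5,1,has); (5,4,has); (14,2,has); (14,10,has); (14,11,has); (15,4,has); (15,11,has); (15,12,has); (16,10,has); (16,11,has); (16,12,has); (20,0,has); (20,17,has); (20,19,has); (21,10,has); (21,17,has); (21,18,has); (22,12,has); (22,18,has); (22,19,has); (23,17,has); (23,18,has); (23,19,has)


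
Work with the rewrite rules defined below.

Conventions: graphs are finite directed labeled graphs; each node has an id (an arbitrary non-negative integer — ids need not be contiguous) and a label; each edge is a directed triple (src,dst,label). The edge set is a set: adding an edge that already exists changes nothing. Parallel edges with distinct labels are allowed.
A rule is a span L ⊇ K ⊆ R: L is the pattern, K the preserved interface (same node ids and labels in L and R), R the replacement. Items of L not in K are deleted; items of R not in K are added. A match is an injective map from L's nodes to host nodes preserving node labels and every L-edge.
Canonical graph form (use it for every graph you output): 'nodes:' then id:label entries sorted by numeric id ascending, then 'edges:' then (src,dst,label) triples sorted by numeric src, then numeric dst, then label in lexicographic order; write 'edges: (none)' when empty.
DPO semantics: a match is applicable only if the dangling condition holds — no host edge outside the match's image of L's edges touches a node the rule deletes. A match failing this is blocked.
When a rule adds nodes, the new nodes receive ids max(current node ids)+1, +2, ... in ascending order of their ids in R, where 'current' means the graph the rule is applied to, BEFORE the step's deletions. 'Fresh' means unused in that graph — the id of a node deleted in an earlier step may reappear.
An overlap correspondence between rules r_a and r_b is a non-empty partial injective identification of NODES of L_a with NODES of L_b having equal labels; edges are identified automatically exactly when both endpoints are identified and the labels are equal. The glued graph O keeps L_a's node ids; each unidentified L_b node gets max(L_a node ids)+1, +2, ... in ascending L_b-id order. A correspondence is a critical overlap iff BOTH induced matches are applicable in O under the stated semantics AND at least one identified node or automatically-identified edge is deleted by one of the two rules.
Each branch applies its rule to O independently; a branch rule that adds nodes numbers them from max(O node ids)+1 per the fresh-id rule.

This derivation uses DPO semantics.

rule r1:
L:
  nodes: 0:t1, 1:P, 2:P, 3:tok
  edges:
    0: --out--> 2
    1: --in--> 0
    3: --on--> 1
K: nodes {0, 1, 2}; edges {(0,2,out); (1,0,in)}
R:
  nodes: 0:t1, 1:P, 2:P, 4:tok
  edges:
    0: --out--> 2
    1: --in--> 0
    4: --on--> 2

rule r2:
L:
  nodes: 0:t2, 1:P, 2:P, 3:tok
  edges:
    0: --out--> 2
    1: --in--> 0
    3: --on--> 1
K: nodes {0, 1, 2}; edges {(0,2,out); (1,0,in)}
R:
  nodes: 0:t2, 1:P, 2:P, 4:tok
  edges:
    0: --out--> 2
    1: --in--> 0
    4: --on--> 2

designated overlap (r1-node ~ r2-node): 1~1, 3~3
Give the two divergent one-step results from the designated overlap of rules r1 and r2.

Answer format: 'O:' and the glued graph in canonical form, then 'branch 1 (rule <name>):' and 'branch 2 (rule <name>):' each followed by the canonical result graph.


O:
nodes: 0:t1, 1:P, 2:P, 3:tok, 4:t2, 5:P
edges: (0,2,out); (1,0,in); (1,4,in); (3,1,on); (4,5,out)
branch 1 (rule r1):
nodes: 0:t1, 1:P, 2:P, 4:t2, 5:P, 6:tok
edges: (0,2,out); (1,0,in); (1,4,in); (4,5,out); (6,2,on)
branch 2 (rule r2):
nodes: 0:t1, 1:P, 2:P, 4:t2, 5:P, 6:tok
edges: (0,2,out); (1,0,in); (1,4,in); (4,5,out); (6,5,on)


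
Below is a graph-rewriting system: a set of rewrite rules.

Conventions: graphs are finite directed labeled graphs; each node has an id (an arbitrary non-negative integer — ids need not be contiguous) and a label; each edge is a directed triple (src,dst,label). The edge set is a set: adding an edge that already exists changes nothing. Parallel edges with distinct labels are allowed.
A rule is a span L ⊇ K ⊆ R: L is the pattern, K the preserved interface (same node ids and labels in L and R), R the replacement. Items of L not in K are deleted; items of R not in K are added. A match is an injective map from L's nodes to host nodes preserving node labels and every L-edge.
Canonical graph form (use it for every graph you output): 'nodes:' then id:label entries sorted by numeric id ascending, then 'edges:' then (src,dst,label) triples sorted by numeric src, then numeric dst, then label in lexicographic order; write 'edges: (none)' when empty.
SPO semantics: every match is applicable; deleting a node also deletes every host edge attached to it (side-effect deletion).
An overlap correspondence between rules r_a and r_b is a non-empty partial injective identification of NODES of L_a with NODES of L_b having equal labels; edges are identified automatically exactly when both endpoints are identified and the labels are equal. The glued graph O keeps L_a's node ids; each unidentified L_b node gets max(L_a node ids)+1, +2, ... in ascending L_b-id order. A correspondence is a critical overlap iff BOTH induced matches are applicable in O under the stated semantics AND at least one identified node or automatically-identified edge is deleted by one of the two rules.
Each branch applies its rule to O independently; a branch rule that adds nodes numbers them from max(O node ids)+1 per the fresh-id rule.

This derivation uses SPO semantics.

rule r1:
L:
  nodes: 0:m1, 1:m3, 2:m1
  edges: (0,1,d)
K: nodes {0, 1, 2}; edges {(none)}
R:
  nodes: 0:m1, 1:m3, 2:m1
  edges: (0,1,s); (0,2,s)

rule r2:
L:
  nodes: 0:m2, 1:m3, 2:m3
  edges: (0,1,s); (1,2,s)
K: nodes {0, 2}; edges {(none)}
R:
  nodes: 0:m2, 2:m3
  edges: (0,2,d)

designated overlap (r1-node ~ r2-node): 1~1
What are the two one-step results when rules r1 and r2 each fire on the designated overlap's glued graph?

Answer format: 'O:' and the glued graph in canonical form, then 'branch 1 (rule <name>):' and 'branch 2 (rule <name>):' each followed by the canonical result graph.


O:
nodes: 0:m1, 1:m3, 2:m1, 3:m2, 4:m3
edges: (0,1,d); (1,4,s); (3,1,s)
branch 1 (rule r1):
nodes: 0:m1, 1:m3, 2:m1, 3:m2, 4:m3
edges: (0,1,s); (0,2,s); (1,4,s); (3,1,s)
branch 2 (rule r2):
nodes: 0:m1, 2:m1, 3:m2, 4:m3
edges: (3,4,d)


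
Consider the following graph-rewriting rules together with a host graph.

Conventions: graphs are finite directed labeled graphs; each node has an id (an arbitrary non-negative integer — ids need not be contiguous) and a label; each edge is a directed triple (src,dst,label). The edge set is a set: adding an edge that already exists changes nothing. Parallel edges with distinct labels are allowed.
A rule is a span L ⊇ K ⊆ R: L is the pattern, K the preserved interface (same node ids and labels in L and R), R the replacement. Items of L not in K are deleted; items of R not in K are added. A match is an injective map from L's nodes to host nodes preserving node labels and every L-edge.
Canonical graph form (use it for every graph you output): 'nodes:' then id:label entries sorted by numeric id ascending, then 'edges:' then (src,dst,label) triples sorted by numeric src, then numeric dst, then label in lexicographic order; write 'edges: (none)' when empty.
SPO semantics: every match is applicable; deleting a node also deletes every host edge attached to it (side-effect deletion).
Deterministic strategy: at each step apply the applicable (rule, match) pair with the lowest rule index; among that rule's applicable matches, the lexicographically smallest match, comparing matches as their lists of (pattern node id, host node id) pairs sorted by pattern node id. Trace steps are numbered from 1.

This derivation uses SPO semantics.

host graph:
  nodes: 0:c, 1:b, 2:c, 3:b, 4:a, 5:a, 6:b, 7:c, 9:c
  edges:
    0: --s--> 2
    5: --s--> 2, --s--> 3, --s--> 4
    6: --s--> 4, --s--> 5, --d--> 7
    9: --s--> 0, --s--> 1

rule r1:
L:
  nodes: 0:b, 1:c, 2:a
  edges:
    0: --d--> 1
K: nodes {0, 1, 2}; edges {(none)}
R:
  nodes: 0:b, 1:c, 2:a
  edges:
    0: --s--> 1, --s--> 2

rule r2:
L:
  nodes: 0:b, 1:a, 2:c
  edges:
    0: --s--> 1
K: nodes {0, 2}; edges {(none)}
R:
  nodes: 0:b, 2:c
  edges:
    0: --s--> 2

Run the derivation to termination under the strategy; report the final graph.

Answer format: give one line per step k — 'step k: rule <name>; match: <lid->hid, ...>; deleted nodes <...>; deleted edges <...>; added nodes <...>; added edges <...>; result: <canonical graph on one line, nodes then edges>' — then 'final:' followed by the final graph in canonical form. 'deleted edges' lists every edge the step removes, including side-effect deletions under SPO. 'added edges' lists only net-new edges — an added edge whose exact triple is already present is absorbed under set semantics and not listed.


step 1: rule r1; match: 0->6, 1->7, 2->4; deleted nodes (none); deleted edges (6,7,d); added nodes (none); added edges (6,7,s); result: nodes: 0:c, 1:b, 2:c, 3:b, 4:a, 5:a, 6:b, 7:c, 9:c edges: (0,2,s); (5,2,s); (5,3,s); (5,4,s); (6,4,s); (6,5,s); (6,7,s); (9,0,s); (9,1,s)
step 2: rule r2; match: 0->6, 1->4, 2->0; deleted nodes 4; deleted edges (5,4,s); (6,4,s); added nodes (none); added edges (6,0,s); result: nodes: 0:c, 1:b, 2:c, 3:b, 5:a, 6:b, 7:c, 9:c edges: (0,2,s); (5,2,s); (5,3,s); (6,0,s); (6,5,s); (6,7,s); (9,0,s); (9,1,s)
step 3: rule r2; match: 0->6, 1->5, 2->0; deleted nodes 5; deleted edges (5,2,s); (5,3,s); (6,5,s); added nodes (none); added edges (none); result: nodes: 0:c, 1:b, 2:c, 3:b, 6:b, 7:c, 9:c edges: (0,2,s); (6,0,s); (6,7,s); (9,0,s); (9,1,s)
final:
nodes: 0:c, 1:b, 2:c, 3:b, 6:b, 7:c, 9:c
edges: (0,2,s); (6,0,s); (6,7,s); (9,0,s); (9,1,s)


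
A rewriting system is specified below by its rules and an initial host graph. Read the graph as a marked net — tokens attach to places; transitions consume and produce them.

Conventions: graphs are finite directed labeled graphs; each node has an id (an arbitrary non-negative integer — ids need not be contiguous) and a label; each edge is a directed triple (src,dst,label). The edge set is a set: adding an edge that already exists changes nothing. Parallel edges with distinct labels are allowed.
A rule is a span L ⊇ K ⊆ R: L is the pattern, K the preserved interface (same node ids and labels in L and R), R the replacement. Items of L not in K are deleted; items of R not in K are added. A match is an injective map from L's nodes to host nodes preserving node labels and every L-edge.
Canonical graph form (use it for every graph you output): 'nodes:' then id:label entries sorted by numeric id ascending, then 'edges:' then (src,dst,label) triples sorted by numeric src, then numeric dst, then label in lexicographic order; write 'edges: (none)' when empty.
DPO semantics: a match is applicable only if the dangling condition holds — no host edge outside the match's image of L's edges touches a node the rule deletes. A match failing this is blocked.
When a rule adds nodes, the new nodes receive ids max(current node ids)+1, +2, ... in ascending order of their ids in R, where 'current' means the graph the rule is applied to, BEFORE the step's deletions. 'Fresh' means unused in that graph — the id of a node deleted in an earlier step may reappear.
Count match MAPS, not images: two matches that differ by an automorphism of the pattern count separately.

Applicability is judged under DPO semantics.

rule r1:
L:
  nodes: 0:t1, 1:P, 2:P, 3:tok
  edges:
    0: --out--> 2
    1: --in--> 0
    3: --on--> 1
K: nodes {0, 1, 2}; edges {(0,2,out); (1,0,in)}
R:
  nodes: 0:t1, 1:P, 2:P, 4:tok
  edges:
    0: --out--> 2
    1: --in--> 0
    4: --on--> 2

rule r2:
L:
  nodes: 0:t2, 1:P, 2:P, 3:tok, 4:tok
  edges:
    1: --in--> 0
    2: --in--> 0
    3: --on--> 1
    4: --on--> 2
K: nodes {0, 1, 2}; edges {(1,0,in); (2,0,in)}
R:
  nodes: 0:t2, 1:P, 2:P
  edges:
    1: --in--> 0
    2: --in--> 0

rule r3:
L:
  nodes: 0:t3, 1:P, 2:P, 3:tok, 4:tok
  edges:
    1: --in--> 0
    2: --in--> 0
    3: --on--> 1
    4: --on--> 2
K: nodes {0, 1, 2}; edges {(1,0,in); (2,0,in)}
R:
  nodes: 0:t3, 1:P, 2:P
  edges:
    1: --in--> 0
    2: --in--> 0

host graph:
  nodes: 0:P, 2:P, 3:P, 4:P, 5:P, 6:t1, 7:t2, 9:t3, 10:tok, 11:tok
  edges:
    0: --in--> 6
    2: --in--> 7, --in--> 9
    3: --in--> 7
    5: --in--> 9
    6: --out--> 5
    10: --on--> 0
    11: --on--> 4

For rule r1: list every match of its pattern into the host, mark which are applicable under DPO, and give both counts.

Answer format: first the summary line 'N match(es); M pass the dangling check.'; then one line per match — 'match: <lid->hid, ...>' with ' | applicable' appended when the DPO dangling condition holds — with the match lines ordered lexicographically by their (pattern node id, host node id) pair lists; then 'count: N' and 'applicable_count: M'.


1 match(es); 1 pass the dangling check.
match: 0->6, 1->0, 2->5, 3->10 | applicable
count: 1
applicable_count: 1


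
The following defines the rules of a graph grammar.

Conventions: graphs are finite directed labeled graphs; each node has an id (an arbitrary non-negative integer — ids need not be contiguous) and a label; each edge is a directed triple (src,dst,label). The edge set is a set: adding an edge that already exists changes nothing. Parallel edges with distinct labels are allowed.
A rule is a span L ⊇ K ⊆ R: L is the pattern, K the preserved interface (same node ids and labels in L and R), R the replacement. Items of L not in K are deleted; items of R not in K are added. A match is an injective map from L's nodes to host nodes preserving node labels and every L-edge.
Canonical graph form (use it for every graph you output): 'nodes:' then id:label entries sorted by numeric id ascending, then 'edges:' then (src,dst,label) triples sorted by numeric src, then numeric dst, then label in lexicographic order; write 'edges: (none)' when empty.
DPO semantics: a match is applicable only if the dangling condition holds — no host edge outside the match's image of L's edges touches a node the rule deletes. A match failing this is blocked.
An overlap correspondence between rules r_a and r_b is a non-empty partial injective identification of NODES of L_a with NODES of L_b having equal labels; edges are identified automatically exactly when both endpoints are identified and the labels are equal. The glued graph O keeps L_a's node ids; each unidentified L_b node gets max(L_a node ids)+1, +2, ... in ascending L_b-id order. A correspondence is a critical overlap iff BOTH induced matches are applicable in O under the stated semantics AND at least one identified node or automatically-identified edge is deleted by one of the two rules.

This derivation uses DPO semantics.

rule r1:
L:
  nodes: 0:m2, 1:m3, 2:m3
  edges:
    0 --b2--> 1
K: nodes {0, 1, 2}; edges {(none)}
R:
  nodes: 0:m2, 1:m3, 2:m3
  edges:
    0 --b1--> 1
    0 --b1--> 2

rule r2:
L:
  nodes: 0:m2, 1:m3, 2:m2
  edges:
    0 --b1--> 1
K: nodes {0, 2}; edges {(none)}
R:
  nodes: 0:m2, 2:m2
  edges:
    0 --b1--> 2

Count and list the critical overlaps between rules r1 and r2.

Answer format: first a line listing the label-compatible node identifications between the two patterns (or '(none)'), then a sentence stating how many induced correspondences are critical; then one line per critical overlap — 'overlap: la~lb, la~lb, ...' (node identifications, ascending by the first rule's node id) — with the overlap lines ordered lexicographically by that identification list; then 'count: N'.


label-compatible node identifications between L(r1) and L(r2): 0~0, 0~2, 1~1, 2~1
3 of the induced correspondences are critical overlaps of r1 and r2.
overlap: 0~0, 2~1
overlap: 0~2, 2~1
overlap: 2~1
count: 3


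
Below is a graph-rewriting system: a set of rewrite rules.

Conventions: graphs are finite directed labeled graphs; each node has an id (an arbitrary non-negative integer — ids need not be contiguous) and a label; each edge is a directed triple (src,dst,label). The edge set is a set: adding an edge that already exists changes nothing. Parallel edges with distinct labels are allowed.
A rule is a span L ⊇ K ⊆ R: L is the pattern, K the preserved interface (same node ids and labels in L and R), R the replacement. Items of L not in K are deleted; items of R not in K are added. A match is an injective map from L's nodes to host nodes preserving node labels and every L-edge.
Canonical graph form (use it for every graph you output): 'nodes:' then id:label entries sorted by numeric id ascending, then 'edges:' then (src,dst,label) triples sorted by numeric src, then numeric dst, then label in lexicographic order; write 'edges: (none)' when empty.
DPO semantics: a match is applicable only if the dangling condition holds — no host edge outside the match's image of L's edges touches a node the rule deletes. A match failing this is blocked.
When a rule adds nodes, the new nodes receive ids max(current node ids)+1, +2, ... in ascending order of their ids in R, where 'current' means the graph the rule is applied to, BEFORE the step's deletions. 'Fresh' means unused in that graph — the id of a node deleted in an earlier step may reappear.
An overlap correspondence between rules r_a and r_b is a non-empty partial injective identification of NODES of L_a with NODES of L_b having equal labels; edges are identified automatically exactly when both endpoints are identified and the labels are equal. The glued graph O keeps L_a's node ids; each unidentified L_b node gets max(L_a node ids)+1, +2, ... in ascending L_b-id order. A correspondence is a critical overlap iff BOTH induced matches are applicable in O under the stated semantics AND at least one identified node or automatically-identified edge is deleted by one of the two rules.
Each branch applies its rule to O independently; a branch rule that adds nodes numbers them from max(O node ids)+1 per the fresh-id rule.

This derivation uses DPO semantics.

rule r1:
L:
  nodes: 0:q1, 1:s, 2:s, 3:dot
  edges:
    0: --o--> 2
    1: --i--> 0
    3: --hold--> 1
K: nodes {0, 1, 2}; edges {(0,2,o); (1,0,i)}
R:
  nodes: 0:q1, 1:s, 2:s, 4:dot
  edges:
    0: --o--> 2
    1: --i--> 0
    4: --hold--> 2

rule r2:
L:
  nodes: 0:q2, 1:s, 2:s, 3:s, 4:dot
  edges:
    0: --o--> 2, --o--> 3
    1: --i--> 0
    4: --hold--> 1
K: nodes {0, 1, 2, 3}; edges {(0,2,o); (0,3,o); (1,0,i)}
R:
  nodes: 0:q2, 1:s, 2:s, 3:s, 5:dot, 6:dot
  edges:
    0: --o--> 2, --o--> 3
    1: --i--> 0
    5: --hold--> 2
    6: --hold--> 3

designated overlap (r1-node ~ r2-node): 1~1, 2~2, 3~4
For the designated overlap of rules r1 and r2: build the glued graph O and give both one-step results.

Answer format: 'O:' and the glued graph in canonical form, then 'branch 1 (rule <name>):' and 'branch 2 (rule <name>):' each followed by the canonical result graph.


O:
nodes: 0:q1, 1:s, 2:s, 3:dot, 4:q2, 5:s
edges: (0,2,o); (1,0,i); (1,4,i); (3,1,hold); (4,2,o); (4,5,o)
branch 1 (rule r1):
nodes: 0:q1, 1:s, 2:s, 4:q2, 5:s, 6:dot
edges: (0,2,o); (1,0,i); (1,4,i); (4,2,o); (4,5,o); (6,2,hold)
branch 2 (rule r2):
nodes: 0:q1, 1:s, 2:s, 4:q2, 5:s, 6:dot, 7:dot
edges: (0,2,o); (1,0,i); (1,4,i); (4,2,o); (4,5,o); (6,2,hold); (7,5,hold)


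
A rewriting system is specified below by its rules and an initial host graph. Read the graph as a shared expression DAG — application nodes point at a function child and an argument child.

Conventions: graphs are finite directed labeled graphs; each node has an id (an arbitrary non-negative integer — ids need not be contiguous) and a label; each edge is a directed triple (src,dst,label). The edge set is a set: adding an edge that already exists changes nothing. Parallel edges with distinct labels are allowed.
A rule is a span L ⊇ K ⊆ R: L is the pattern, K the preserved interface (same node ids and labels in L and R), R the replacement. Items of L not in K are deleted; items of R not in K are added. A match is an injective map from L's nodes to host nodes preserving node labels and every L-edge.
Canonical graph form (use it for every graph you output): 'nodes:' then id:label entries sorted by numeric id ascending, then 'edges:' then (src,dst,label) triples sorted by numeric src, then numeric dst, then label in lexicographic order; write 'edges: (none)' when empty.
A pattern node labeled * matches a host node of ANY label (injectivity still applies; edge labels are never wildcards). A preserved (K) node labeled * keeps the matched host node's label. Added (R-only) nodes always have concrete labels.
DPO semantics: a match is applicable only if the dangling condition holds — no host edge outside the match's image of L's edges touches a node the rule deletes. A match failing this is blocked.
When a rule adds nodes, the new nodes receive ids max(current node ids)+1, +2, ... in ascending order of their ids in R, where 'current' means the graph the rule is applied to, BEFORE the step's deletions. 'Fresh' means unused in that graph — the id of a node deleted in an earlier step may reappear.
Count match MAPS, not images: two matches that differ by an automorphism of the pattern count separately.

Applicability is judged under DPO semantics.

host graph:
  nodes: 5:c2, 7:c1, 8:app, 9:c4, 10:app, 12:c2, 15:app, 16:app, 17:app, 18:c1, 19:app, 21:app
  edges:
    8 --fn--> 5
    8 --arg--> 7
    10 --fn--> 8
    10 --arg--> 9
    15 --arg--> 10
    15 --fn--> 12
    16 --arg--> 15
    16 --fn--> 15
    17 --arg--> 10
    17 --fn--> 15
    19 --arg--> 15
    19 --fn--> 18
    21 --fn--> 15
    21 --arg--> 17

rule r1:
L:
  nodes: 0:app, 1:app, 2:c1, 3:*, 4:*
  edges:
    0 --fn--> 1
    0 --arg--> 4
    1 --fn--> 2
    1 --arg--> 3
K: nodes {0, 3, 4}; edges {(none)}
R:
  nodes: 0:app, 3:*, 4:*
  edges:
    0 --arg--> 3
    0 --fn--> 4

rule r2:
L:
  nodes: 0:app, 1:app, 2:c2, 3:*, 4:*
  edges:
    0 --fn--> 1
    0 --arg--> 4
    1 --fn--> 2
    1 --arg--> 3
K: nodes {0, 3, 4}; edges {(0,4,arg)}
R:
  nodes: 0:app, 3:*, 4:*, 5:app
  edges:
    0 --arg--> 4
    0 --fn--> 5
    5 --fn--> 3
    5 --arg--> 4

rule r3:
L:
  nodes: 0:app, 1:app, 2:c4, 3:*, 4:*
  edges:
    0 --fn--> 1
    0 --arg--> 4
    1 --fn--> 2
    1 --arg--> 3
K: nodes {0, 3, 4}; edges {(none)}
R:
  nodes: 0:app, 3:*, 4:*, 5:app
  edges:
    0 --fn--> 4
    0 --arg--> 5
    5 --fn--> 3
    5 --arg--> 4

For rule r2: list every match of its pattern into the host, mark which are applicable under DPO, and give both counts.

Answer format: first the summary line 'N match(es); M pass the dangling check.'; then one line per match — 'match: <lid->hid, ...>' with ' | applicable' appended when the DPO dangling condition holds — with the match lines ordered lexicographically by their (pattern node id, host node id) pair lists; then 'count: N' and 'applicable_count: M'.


2 match(es); 1 pass the dangling check.
match: 0->10, 1->8, 2->5, 3->7, 4->9 | applicable
match: 0->21, 1->15, 2->12, 3->10, 4->17
count: 2
applicable_count: 1
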